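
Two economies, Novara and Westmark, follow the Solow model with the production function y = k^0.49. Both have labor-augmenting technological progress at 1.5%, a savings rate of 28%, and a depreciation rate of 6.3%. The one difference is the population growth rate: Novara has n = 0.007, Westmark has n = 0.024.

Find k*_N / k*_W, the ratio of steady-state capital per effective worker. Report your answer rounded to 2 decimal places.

Steady-state k* = [s/(n + g + δ)]^(1/(1−α)), so the ratio is [ (s_N/(n + g + δ)_N) / (s_W/(n + g + δ)_W) ]^1.9608.
s_N/(n + g + δ)_N = 0.28/0.085 = 3.2941; s_W/(n + g + δ)_W = 0.28/0.102 = 2.7451.
Ratio = (3.2941/2.7451)^1.9608 = 1.2000^1.9608 ≈ 1.4297

ratio ≈ 1.43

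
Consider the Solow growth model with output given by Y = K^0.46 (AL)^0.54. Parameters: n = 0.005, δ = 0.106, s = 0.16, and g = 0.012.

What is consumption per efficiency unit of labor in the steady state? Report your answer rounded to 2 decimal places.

c* ≈ 1.05

Steady state requires s·f(k) = (n + g + δ)·k, i.e. s·k^α = (n + g + δ)·k.
Rearranging, k^(1−α) = s / (n + g + δ).
k^0.54 = 0.16 / (0.005 + 0.012 + 0.106) = 0.16 / 0.123 = 1.3008
k* = 1.3008^(1/0.54) ≈ 1.6274
y* = (k*)^α = 1.6274^0.46 ≈ 1.2511
c* = (1 − s)·y* = (1 − 0.16) × 1.2511 ≈ 1.0509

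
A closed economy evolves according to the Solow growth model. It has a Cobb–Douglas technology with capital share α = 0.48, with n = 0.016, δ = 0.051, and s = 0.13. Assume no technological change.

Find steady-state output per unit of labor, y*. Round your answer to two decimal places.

y* ≈ 1.84

Steady state requires s·f(k) = (n + δ)·k, i.e. s·k^α = (n + δ)·k.
Rearranging, k^(1−α) = s / (n + δ).
k^0.52 = 0.13 / (0.016 + 0.051) = 0.13 / 0.067 = 1.9403
k* = 1.9403^(1/0.52) ≈ 3.5776
y* = (k*)^α = 3.5776^0.48 ≈ 1.8438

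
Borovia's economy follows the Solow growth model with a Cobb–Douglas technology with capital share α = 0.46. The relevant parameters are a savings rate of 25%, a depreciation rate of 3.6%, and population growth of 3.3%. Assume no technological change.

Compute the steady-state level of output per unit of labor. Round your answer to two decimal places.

Steady state requires s·f(k) = (n + δ)·k, i.e. s·k^α = (n + δ)·k.
Rearranging, k^(1−α) = s / (n + δ).
k^0.54 = 0.25 / (0.033 + 0.036) = 0.25 / 0.069 = 3.6232
k* = 3.6232^(1/0.54) ≈ 10.8482
y* = (k*)^α = 10.8482^0.46 ≈ 2.9941

y* = 2.99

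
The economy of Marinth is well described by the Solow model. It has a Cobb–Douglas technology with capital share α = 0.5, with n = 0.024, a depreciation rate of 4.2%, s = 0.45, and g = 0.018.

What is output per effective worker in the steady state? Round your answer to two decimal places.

At the steady state, Δk = 0, so s·k^α = (n + g + δ)·k.
Dividing both sides by k: k^(1−α) = s / (n + g + δ).
k^0.5 = 0.45 / (0.024 + 0.018 + 0.042) = 0.45 / 0.084 = 5.3571
k* = 5.3571^(1/0.5) ≈ 28.6985
y* = (k*)^α = 28.6985^0.5 ≈ 5.3571

y* ≈ 5.36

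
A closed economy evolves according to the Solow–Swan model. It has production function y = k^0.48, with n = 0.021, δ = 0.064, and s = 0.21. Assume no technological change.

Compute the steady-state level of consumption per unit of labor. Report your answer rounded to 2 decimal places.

c* = 1.82

Steady state requires s·f(k) = (n + δ)·k, i.e. s·k^α = (n + δ)·k.
Dividing both sides by k: k^(1−α) = s / (n + δ).
k^0.52 = 0.21 / (0.021 + 0.064) = 0.21 / 0.085 = 2.4706
k* = 2.4706^(1/0.52) ≈ 5.6936
y* = (k*)^α = 5.6936^0.48 ≈ 2.3045
c* = (1 − s)·y* = (1 − 0.21) × 2.3045 ≈ 1.8206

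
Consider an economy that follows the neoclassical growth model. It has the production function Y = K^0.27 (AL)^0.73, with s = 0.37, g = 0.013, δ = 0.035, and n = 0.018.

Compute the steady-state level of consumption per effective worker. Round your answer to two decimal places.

c* ≈ 1.19

In steady state, investment equals break-even investment: s·k^α = (n + g + δ)·k.
Rearranging, k^(1−α) = s / (n + g + δ).
k^0.73 = 0.37 / (0.018 + 0.013 + 0.035) = 0.37 / 0.066 = 5.6061
k* = 5.6061^(1/0.73) ≈ 10.6063
y* = (k*)^α = 10.6063^0.27 ≈ 1.8919
c* = (1 − s)·y* = (1 − 0.37) × 1.8919 ≈ 1.1919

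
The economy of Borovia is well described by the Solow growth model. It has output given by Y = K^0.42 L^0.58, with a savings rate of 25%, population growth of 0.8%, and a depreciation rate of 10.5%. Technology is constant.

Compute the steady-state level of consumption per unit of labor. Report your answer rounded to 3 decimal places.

c* ≈ 1.333

At the steady state, Δk = 0, so s·k^α = (n + δ)·k.
Dividing both sides by k: k^(1−α) = s / (n + δ).
k^0.58 = 0.25 / (0.008 + 0.105) = 0.25 / 0.113 = 2.2124
k* = 2.2124^(1/0.58) ≈ 3.9318
y* = (k*)^α = 3.9318^0.42 ≈ 1.7772
c* = (1 − s)·y* = (1 − 0.25) × 1.7772 ≈ 1.3329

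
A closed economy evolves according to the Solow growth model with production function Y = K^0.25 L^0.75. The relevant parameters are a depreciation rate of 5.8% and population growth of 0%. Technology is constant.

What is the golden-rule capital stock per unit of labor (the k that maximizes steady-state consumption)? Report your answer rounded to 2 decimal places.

k_gold ≈ 7.01

The golden rule sets f'(k) = n + δ, i.e. α·k^(α−1) = n + δ.
So k^(1−α) = α / (n + δ) = 0.25 / 0.058 = 4.3103.
k_gold = 4.3103^(1/0.75) ≈ 7.0147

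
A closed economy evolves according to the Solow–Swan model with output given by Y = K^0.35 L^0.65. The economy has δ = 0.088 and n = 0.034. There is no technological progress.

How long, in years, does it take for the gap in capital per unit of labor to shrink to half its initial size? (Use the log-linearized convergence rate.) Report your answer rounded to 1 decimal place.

Near the steady state the convergence rate is λ = (1 − α)(n + δ).
λ = (1 − 0.35) × 0.122 = 0.65 × 0.122 = 0.0793
Half-life = ln 2 / λ = 0.6931 / 0.0793 ≈ 8.74 years

about 8.7 years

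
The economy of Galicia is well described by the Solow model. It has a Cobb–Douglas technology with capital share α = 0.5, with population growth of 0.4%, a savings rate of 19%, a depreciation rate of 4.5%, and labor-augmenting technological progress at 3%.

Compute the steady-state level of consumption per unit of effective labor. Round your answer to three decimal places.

In steady state, investment equals break-even investment: s·k^α = (n + g + δ)·k.
Rearranging, k^(1−α) = s / (n + g + δ).
k^0.5 = 0.19 / (0.004 + 0.030 + 0.045) = 0.19 / 0.079 = 2.4051
k* = 2.4051^(1/0.5) ≈ 5.7845
y* = (k*)^α = 5.7845^0.5 ≈ 2.4051
c* = (1 − s)·y* = (1 − 0.19) × 2.4051 ≈ 1.9481

c* = 1.948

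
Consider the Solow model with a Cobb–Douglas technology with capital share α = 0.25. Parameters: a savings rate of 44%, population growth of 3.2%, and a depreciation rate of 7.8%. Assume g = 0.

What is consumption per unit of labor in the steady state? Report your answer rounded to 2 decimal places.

At the steady state, Δk = 0, so s·k^α = (n + δ)·k.
Dividing both sides by k: k^(1−α) = s / (n + δ).
k^0.75 = 0.44 / (0.032 + 0.078) = 0.44 / 0.110 = 4.0000
k* = 4.0000^(1/0.75) ≈ 6.3496
y* = (k*)^α = 6.3496^0.25 ≈ 1.5874
c* = (1 − s)·y* = (1 − 0.44) × 1.5874 ≈ 0.8889

c* ≈ 0.89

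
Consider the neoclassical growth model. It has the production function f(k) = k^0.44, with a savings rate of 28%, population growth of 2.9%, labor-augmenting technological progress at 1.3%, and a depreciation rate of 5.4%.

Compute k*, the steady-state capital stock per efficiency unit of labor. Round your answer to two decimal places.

k* = 6.76

At the steady state, Δk = 0, so s·k^α = (n + g + δ)·k.
Rearranging, k^(1−α) = s / (n + g + δ).
k^0.56 = 0.28 / (0.029 + 0.013 + 0.054) = 0.28 / 0.096 = 2.9167
k* = 2.9167^(1/0.56) ≈ 6.7634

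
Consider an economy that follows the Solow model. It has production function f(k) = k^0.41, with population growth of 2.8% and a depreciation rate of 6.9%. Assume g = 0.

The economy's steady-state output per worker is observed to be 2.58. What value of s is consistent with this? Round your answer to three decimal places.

s ≈ 0.379

At the steady state, Δk = 0, so s·k^α = (n + δ)·k.
Since y* = [s/(n + δ)]^(α/(1−α)), we have s/(n + δ) = (y*)^((1−α)/α) = 2.58^1.439 = 3.9113.
Therefore s = 3.9113 × (n + δ) = 3.9113 × 0.097 = 0.3794.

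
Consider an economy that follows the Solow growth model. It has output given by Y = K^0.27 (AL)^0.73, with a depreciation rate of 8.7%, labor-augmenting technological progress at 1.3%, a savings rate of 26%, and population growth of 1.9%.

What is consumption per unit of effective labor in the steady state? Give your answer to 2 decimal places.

c* = 0.99

At the steady state, Δk = 0, so s·k^α = (n + g + δ)·k.
Rearranging, k^(1−α) = s / (n + g + δ).
k^0.73 = 0.26 / (0.019 + 0.013 + 0.087) = 0.26 / 0.119 = 2.1849
k* = 2.1849^(1/0.73) ≈ 2.9173
y* = (k*)^α = 2.9173^0.27 ≈ 1.3352
c* = (1 − s)·y* = (1 − 0.26) × 1.3352 ≈ 0.9880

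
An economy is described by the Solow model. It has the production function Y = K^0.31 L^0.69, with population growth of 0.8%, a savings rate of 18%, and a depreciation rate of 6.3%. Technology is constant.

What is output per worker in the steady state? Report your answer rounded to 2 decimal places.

y* = 1.52

Steady state requires s·f(k) = (n + δ)·k, i.e. s·k^α = (n + δ)·k.
Dividing both sides by k: k^(1−α) = s / (n + δ).
k^0.69 = 0.18 / (0.008 + 0.063) = 0.18 / 0.071 = 2.5352
k* = 2.5352^(1/0.69) ≈ 3.8506
y* = (k*)^α = 3.8506^0.31 ≈ 1.5188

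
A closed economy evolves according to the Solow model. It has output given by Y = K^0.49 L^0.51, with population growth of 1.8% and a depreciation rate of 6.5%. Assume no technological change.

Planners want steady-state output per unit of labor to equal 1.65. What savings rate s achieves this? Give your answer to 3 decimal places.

s ≈ 0.140

Steady state requires s·f(k) = (n + δ)·k, i.e. s·k^α = (n + δ)·k.
Since y* = [s/(n + δ)]^(α/(1−α)), we have s/(n + δ) = (y*)^((1−α)/α) = 1.65^1.0408 = 1.6841.
Therefore s = 1.6841 × (n + δ) = 1.6841 × 0.083 = 0.1398.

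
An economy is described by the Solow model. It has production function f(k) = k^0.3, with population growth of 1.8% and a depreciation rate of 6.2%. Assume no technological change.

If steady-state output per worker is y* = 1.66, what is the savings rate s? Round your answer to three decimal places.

In steady state, investment equals break-even investment: s·k^α = (n + δ)·k.
Since y* = [s/(n + δ)]^(α/(1−α)), we have s/(n + δ) = (y*)^((1−α)/α) = 1.66^2.3333 = 3.2627.
Therefore s = 3.2627 × (n + δ) = 3.2627 × 0.080 = 0.2610.

s ≈ 0.261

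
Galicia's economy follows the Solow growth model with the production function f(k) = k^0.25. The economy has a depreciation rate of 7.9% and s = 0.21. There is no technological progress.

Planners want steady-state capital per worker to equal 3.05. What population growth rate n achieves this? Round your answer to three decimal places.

At the steady state, Δk = 0, so s·k^α = (n + δ)·k.
So s / (n + δ) = (k*)^(1−α) = 3.05^0.75 = 2.3079.
Therefore n + δ = s / 2.3079 = 0.21 / 2.3079 = 0.0910, so n = 0.0910 − 0.079 = 0.0120.

n ≈ 0.012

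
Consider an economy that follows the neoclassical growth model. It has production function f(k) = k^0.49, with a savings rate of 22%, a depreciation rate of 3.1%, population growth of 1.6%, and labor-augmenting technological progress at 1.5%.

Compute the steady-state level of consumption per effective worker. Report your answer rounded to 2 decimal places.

c* ≈ 2.63

At the steady state, Δk = 0, so s·k^α = (n + g + δ)·k.
Rearranging, k^(1−α) = s / (n + g + δ).
k^0.51 = 0.22 / (0.016 + 0.015 + 0.031) = 0.22 / 0.062 = 3.5484
k* = 3.5484^(1/0.51) ≈ 11.9811
y* = (k*)^α = 11.9811^0.49 ≈ 3.3765
c* = (1 − s)·y* = (1 − 0.22) × 3.3765 ≈ 2.6337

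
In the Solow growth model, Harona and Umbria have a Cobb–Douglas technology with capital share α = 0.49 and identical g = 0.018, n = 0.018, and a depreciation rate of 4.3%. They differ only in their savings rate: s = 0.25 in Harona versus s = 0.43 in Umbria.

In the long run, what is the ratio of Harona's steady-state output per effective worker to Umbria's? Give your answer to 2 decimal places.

Steady-state y* = [s/(n + g + δ)]^(α/(1−α)), so the ratio is [ (s_H/(n + g + δ)_H) / (s_U/(n + g + δ)_U) ]^0.9608.
s_H/(n + g + δ)_H = 0.25/0.079 = 3.1646; s_U/(n + g + δ)_U = 0.43/0.079 = 5.4430.
Ratio = (3.1646/5.4430)^0.9608 = 0.5814^0.9608 ≈ 0.5939

y*_H / y*_U ≈ 0.59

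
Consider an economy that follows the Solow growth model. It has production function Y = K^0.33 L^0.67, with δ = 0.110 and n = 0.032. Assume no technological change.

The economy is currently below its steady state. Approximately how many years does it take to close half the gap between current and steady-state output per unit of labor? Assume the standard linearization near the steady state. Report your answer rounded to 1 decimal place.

t_½ ≈ 7.3 years

Near the steady state the convergence rate is λ = (1 − α)(n + δ).
λ = (1 − 0.33) × 0.142 = 0.67 × 0.142 = 0.09514
Half-life = ln 2 / λ = 0.6931 / 0.09514 ≈ 7.29 years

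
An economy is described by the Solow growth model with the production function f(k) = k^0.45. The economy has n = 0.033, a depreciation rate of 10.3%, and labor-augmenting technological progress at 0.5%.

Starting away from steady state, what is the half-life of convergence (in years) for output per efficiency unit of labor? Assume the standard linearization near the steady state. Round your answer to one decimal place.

Near the steady state the convergence rate is λ = (1 − α)(n + g + δ).
λ = (1 − 0.45) × 0.141 = 0.55 × 0.141 = 0.07755
Half-life = ln 2 / λ = 0.6931 / 0.07755 ≈ 8.94 years

about 8.9 years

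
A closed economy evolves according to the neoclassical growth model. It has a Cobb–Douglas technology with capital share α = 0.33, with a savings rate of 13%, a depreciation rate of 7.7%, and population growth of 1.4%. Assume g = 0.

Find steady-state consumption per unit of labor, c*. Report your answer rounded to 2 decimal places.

c* ≈ 1.04

At the steady state, Δk = 0, so s·k^α = (n + δ)·k.
Rearranging, k^(1−α) = s / (n + δ).
k^0.67 = 0.13 / (0.014 + 0.077) = 0.13 / 0.091 = 1.4286
k* = 1.4286^(1/0.67) ≈ 1.7030
y* = (k*)^α = 1.7030^0.33 ≈ 1.1921
c* = (1 − s)·y* = (1 − 0.13) × 1.1921 ≈ 1.0371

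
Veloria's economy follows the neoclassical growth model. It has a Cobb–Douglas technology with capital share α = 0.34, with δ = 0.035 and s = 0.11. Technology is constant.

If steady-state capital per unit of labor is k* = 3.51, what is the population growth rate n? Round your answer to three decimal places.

n ≈ 0.013

At the steady state, Δk = 0, so s·k^α = (n + δ)·k.
So s / (n + δ) = (k*)^(1−α) = 3.51^0.66 = 2.2904.
Therefore n + δ = s / 2.2904 = 0.11 / 2.2904 = 0.0480, so n = 0.0480 − 0.035 = 0.0130.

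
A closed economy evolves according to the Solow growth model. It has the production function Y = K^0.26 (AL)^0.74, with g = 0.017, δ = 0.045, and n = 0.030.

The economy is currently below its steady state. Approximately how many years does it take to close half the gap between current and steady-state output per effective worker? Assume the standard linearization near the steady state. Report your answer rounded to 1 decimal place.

about 10.2 years

Near the steady state the convergence rate is λ = (1 − α)(n + g + δ).
λ = (1 − 0.26) × 0.092 = 0.74 × 0.092 = 0.06808
Half-life = ln 2 / λ = 0.6931 / 0.06808 ≈ 10.18 years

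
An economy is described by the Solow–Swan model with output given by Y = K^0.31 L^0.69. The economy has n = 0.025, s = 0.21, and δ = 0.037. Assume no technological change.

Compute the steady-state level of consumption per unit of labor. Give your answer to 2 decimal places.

c* = 1.37

Steady state requires s·f(k) = (n + δ)·k, i.e. s·k^α = (n + δ)·k.
Dividing both sides by k: k^(1−α) = s / (n + δ).
k^0.69 = 0.21 / (0.025 + 0.037) = 0.21 / 0.062 = 3.3871
k* = 3.3871^(1/0.69) ≈ 5.8596
y* = (k*)^α = 5.8596^0.31 ≈ 1.7300
c* = (1 − s)·y* = (1 − 0.21) × 1.7300 ≈ 1.3667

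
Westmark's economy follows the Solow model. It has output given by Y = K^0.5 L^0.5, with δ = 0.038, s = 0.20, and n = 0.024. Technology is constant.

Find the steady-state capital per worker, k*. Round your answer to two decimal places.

k* = 10.41

Steady state requires s·f(k) = (n + δ)·k, i.e. s·k^α = (n + δ)·k.
Rearranging, k^(1−α) = s / (n + δ).
k^0.5 = 0.20 / (0.024 + 0.038) = 0.20 / 0.062 = 3.2258
k* = 3.2258^(1/0.5) ≈ 10.4058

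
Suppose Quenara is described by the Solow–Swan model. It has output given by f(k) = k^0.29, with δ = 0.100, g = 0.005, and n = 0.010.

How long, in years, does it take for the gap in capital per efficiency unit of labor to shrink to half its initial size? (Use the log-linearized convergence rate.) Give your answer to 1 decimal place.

Near the steady state the convergence rate is λ = (1 − α)(n + g + δ).
λ = (1 − 0.29) × 0.115 = 0.71 × 0.115 = 0.08165
Half-life = ln 2 / λ = 0.6931 / 0.08165 ≈ 8.49 years

t_½ ≈ 8.5 years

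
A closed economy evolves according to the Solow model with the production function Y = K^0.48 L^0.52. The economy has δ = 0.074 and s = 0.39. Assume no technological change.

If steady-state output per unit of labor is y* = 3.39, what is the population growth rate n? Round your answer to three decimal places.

n ≈ 0.030

In steady state, investment equals break-even investment: s·k^α = (n + δ)·k.
Since y* = [s/(n + δ)]^(α/(1−α)), we have s/(n + δ) = (y*)^((1−α)/α) = 3.39^1.0833 = 3.7529.
Therefore n + δ = s / 3.7529 = 0.39 / 3.7529 = 0.1039, so n = 0.1039 − 0.074 = 0.0299.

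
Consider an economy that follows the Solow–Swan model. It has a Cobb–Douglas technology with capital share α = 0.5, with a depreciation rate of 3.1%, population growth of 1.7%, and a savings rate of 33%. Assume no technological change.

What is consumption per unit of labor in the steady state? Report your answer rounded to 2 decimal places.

c* = 4.61

In steady state, investment equals break-even investment: s·k^α = (n + δ)·k.
Rearranging, k^(1−α) = s / (n + δ).
k^0.5 = 0.33 / (0.017 + 0.031) = 0.33 / 0.048 = 6.8750
k* = 6.8750^(1/0.5) ≈ 47.2656
y* = (k*)^α = 47.2656^0.5 ≈ 6.8750
c* = (1 − s)·y* = (1 − 0.33) × 6.8750 ≈ 4.6063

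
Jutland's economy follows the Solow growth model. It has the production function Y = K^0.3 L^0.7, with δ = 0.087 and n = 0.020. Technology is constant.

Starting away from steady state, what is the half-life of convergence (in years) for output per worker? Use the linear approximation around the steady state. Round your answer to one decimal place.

t_½ ≈ 9.3 years

Near the steady state the convergence rate is λ = (1 − α)(n + δ).
λ = (1 − 0.3) × 0.107 = 0.7 × 0.107 = 0.0749
Half-life = ln 2 / λ = 0.6931 / 0.0749 ≈ 9.25 years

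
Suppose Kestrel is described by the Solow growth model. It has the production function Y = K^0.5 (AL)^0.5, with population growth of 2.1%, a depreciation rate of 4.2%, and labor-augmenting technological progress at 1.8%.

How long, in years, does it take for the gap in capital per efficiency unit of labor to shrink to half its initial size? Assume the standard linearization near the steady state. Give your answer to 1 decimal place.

Near the steady state the convergence rate is λ = (1 − α)(n + g + δ).
λ = (1 − 0.5) × 0.081 = 0.5 × 0.081 = 0.0405
Half-life = ln 2 / λ = 0.6931 / 0.0405 ≈ 17.11 years

about 17.1 years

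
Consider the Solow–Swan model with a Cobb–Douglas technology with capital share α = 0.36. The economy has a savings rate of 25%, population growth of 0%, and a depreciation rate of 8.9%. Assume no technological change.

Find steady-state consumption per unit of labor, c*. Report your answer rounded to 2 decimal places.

At the steady state, Δk = 0, so s·k^α = (n + δ)·k.
Dividing both sides by k: k^(1−α) = s / (n + δ).
k^0.64 = 0.25 / (0.000 + 0.089) = 0.25 / 0.089 = 2.8090
k* = 2.8090^(1/0.64) ≈ 5.0218
y* = (k*)^α = 5.0218^0.36 ≈ 1.7878
c* = (1 − s)·y* = (1 − 0.25) × 1.7878 ≈ 1.3409

c* ≈ 1.34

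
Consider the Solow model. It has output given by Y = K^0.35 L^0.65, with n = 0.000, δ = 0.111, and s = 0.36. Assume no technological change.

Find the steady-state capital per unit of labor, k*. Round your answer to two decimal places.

In steady state, investment equals break-even investment: s·k^α = (n + δ)·k.
Rearranging, k^(1−α) = s / (n + δ).
k^0.65 = 0.36 / (0.000 + 0.111) = 0.36 / 0.111 = 3.2432
k* = 3.2432^(1/0.65) ≈ 6.1110

k* ≈ 6.11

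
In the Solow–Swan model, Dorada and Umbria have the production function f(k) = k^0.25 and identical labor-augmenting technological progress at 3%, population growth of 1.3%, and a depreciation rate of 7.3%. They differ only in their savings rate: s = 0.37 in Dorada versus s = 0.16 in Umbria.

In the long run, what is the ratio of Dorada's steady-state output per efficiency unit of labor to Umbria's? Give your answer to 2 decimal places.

Steady-state y* = [s/(n + g + δ)]^(α/(1−α)), so the ratio is [ (s_D/(n + g + δ)_D) / (s_U/(n + g + δ)_U) ]^0.3333.
s_D/(n + g + δ)_D = 0.37/0.116 = 3.1897; s_U/(n + g + δ)_U = 0.16/0.116 = 1.3793.
Ratio = (3.1897/1.3793)^0.3333 = 2.3125^0.3333 ≈ 1.3224

ratio ≈ 1.32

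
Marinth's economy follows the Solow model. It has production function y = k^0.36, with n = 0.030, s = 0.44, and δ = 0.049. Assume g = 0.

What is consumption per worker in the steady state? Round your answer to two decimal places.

c* ≈ 1.47

At the steady state, Δk = 0, so s·k^α = (n + δ)·k.
Dividing both sides by k: k^(1−α) = s / (n + δ).
k^0.64 = 0.44 / (0.030 + 0.049) = 0.44 / 0.079 = 5.5696
k* = 5.5696^(1/0.64) ≈ 14.6336
y* = (k*)^α = 14.6336^0.36 ≈ 2.6274
c* = (1 − s)·y* = (1 − 0.44) × 2.6274 ≈ 1.4713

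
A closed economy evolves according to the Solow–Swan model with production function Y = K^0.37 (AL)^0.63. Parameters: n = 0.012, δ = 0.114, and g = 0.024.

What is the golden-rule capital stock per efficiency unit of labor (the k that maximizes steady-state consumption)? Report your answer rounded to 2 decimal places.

The golden rule sets f'(k) = n + g + δ, i.e. α·k^(α−1) = n + g + δ.
So k^(1−α) = α / (n + g + δ) = 0.37 / 0.150 = 2.4667.
k_gold = 2.4667^(1/0.63) ≈ 4.1919

k_gold ≈ 4.19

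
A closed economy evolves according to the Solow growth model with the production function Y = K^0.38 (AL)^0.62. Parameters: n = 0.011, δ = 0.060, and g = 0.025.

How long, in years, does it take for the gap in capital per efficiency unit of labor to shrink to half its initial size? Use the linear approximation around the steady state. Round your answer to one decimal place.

t_½ ≈ 11.6 years

Near the steady state the convergence rate is λ = (1 − α)(n + g + δ).
λ = (1 − 0.38) × 0.096 = 0.62 × 0.096 = 0.05952
Half-life = ln 2 / λ = 0.6931 / 0.05952 ≈ 11.64 years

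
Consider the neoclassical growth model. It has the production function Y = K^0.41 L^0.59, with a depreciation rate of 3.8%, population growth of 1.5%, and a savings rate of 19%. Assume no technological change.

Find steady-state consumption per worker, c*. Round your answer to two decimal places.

c* ≈ 1.97

At the steady state, Δk = 0, so s·k^α = (n + δ)·k.
Dividing both sides by k: k^(1−α) = s / (n + δ).
k^0.59 = 0.19 / (0.015 + 0.038) = 0.19 / 0.053 = 3.5849
k* = 3.5849^(1/0.59) ≈ 8.7055
y* = (k*)^α = 8.7055^0.41 ≈ 2.4284
c* = (1 − s)·y* = (1 − 0.19) × 2.4284 ≈ 1.9670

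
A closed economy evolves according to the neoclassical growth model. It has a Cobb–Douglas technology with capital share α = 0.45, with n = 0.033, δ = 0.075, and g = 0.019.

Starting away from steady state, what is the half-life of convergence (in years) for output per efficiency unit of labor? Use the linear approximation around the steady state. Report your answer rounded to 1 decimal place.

half-life ≈ 9.9 years

Near the steady state the convergence rate is λ = (1 − α)(n + g + δ).
λ = (1 − 0.45) × 0.127 = 0.55 × 0.127 = 0.06985
Half-life = ln 2 / λ = 0.6931 / 0.06985 ≈ 9.92 years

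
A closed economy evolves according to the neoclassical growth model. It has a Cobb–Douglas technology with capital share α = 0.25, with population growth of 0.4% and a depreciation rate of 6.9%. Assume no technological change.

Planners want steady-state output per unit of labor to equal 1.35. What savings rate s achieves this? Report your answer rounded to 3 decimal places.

s ≈ 0.180

In steady state, investment equals break-even investment: s·k^α = (n + δ)·k.
Since y* = [s/(n + δ)]^(α/(1−α)), we have s/(n + δ) = (y*)^((1−α)/α) = 1.35^3 = 2.4604.
Therefore s = 2.4604 × (n + δ) = 2.4604 × 0.073 = 0.1796.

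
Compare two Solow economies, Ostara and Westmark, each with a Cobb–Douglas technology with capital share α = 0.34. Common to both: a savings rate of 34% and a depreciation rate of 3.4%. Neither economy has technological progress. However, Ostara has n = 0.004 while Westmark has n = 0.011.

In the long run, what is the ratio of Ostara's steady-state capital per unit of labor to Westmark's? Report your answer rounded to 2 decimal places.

Steady-state k* = [s/(n + δ)]^(1/(1−α)), so the ratio is [ (s_O/(n + δ)_O) / (s_W/(n + δ)_W) ]^1.5152.
s_O/(n + δ)_O = 0.34/0.038 = 8.9474; s_W/(n + δ)_W = 0.34/0.045 = 7.5556.
Ratio = (8.9474/7.5556)^1.5152 = 1.1842^1.5152 ≈ 1.2920

k*_O / k*_W ≈ 1.29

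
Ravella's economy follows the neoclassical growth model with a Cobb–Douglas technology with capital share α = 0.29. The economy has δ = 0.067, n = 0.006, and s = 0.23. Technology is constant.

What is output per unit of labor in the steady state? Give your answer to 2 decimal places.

At the steady state, Δk = 0, so s·k^α = (n + δ)·k.
Dividing both sides by k: k^(1−α) = s / (n + δ).
k^0.71 = 0.23 / (0.006 + 0.067) = 0.23 / 0.073 = 3.1507
k* = 3.1507^(1/0.71) ≈ 5.0348
y* = (k*)^α = 5.0348^0.29 ≈ 1.5980

y* = 1.60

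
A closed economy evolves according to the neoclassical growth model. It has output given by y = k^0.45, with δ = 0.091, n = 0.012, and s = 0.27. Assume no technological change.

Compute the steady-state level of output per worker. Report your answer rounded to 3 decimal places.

y* ≈ 2.200

Steady state requires s·f(k) = (n + δ)·k, i.e. s·k^α = (n + δ)·k.
Rearranging, k^(1−α) = s / (n + δ).
k^0.55 = 0.27 / (0.012 + 0.091) = 0.27 / 0.103 = 2.6214
k* = 2.6214^(1/0.55) ≈ 5.7673
y* = (k*)^α = 5.7673^0.45 ≈ 2.2001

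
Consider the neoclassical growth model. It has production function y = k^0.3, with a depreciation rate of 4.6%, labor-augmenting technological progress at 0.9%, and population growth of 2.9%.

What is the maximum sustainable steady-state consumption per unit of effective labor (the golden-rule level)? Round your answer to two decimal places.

At the golden rule, f'(k) = n + g + δ, so α·k^(α−1) = n + g + δ and k_gold = (α/(n + g + δ))^(1/(1−α)).
k_gold = (0.3/0.084)^(1/0.7) = 3.5714^1.4286 ≈ 6.1629
c_gold = f(k_gold) − (n + g + δ)·k_gold = 1.7256 − 0.084×6.1629 ≈ 1.2079

c_gold ≈ 1.21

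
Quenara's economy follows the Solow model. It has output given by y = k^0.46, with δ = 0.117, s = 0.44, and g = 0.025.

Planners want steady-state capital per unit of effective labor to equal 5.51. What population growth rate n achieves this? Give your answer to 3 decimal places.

In steady state, investment equals break-even investment: s·k^α = (n + g + δ)·k.
So s / (n + g + δ) = (k*)^(1−α) = 5.51^0.54 = 2.5132.
Therefore n + g + δ = s / 2.5132 = 0.44 / 2.5132 = 0.1751, so n = 0.1751 − 0.142 = 0.0331.

n ≈ 0.033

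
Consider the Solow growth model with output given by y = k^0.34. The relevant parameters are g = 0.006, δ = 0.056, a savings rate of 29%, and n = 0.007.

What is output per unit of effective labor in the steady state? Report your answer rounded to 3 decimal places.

At the steady state, Δk = 0, so s·k^α = (n + g + δ)·k.
Rearranging, k^(1−α) = s / (n + g + δ).
k^0.66 = 0.29 / (0.007 + 0.006 + 0.056) = 0.29 / 0.069 = 4.2029
k* = 4.2029^(1/0.66) ≈ 8.8059
y* = (k*)^α = 8.8059^0.34 ≈ 2.0952

y* ≈ 2.095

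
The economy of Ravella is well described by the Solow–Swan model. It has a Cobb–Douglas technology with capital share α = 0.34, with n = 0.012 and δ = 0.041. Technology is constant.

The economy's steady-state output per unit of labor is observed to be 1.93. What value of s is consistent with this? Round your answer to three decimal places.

s ≈ 0.190

In steady state, investment equals break-even investment: s·k^α = (n + δ)·k.
Since y* = [s/(n + δ)]^(α/(1−α)), we have s/(n + δ) = (y*)^((1−α)/α) = 1.93^1.9412 = 3.5836.
Therefore s = 3.5836 × (n + δ) = 3.5836 × 0.053 = 0.1899.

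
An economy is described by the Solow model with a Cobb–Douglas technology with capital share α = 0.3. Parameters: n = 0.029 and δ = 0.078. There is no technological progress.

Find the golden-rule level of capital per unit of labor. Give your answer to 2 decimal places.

The golden rule sets f'(k) = n + δ, i.e. α·k^(α−1) = n + δ.
So k^(1−α) = α / (n + δ) = 0.3 / 0.107 = 2.8037.
k_gold = 2.8037^(1/0.7) ≈ 4.3613

k_gold ≈ 4.36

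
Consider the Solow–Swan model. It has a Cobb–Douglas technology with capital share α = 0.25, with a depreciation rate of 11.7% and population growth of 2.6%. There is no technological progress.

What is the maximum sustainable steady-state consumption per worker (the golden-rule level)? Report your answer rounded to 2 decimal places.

At the golden rule, f'(k) = n + δ, so α·k^(α−1) = n + δ and k_gold = (α/(n + δ))^(1/(1−α)).
k_gold = (0.25/0.143)^(1/0.75) = 1.7483^1.3333 ≈ 2.1061
c_gold = f(k_gold) − (n + δ)·k_gold = 1.2047 − 0.143×2.1061 ≈ 0.9035

c_gold ≈ 0.90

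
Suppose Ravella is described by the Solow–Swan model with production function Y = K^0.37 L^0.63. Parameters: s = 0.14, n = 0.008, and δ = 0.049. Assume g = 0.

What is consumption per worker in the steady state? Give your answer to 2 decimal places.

At the steady state, Δk = 0, so s·k^α = (n + δ)·k.
Dividing both sides by k: k^(1−α) = s / (n + δ).
k^0.63 = 0.14 / (0.008 + 0.049) = 0.14 / 0.057 = 2.4561
k* = 2.4561^(1/0.63) ≈ 4.1633
y* = (k*)^α = 4.1633^0.37 ≈ 1.6951
c* = (1 − s)·y* = (1 − 0.14) × 1.6951 ≈ 1.4578

c* ≈ 1.46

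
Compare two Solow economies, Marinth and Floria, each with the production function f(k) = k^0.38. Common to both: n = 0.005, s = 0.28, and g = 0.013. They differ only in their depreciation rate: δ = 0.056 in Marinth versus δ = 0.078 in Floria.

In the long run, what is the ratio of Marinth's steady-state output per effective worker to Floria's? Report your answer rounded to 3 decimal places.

ratio ≈ 1.173

Steady-state y* = [s/(n + g + δ)]^(α/(1−α)), so the ratio is [ (s_M/(n + g + δ)_M) / (s_F/(n + g + δ)_F) ]^0.6129.
s_M/(n + g + δ)_M = 0.28/0.074 = 3.7838; s_F/(n + g + δ)_F = 0.28/0.096 = 2.9167.
Ratio = (3.7838/2.9167)^0.6129 = 1.2973^0.6129 ≈ 1.1730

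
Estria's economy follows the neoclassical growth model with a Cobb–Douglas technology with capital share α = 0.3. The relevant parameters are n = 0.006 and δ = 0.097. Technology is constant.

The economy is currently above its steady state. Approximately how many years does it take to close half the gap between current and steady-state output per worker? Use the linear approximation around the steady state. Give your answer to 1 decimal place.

t_½ ≈ 9.6 years

Near the steady state the convergence rate is λ = (1 − α)(n + δ).
λ = (1 − 0.3) × 0.103 = 0.7 × 0.103 = 0.0721
Half-life = ln 2 / λ = 0.6931 / 0.0721 ≈ 9.61 years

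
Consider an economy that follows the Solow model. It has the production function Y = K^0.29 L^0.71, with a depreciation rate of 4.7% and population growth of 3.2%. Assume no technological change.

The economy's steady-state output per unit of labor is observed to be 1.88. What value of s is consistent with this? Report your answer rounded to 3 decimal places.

s ≈ 0.371

In steady state, investment equals break-even investment: s·k^α = (n + δ)·k.
Since y* = [s/(n + δ)]^(α/(1−α)), we have s/(n + δ) = (y*)^((1−α)/α) = 1.88^2.4483 = 4.6905.
Therefore s = 4.6905 × (n + δ) = 4.6905 × 0.079 = 0.3705.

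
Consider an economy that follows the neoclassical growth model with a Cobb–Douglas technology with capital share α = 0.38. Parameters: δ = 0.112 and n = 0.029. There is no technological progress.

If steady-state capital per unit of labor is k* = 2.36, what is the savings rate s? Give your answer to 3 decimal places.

s ≈ 0.240

At the steady state, Δk = 0, so s·k^α = (n + δ)·k.
So s / (n + δ) = (k*)^(1−α) = 2.36^0.62 = 1.7030.
Therefore s = 1.7030 × (n + δ) = 1.7030 × 0.141 = 0.2401.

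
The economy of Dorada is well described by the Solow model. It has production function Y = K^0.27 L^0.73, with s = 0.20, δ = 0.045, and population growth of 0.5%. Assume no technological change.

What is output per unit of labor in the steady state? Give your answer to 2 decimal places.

Steady state requires s·f(k) = (n + δ)·k, i.e. s·k^α = (n + δ)·k.
Dividing both sides by k: k^(1−α) = s / (n + δ).
k^0.73 = 0.20 / (0.005 + 0.045) = 0.20 / 0.050 = 4.0000
k* = 4.0000^(1/0.73) ≈ 6.6794
y* = (k*)^α = 6.6794^0.27 ≈ 1.6699

y* ≈ 1.67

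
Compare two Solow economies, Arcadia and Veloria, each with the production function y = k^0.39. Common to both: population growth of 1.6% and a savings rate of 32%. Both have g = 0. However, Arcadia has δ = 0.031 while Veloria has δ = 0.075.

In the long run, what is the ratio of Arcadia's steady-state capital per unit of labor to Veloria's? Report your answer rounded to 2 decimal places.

Steady-state k* = [s/(n + δ)]^(1/(1−α)), so the ratio is [ (s_A/(n + δ)_A) / (s_V/(n + δ)_V) ]^1.6393.
s_A/(n + δ)_A = 0.32/0.047 = 6.8085; s_V/(n + δ)_V = 0.32/0.091 = 3.5165.
Ratio = (6.8085/3.5165)^1.6393 = 1.9362^1.6393 ≈ 2.9539

ratio ≈ 2.95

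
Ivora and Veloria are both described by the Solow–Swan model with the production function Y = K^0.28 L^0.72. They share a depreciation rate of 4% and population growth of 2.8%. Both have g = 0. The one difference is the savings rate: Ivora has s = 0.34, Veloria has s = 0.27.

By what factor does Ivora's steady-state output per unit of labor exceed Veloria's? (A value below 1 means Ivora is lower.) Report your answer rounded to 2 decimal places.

ratio ≈ 1.09

Steady-state y* = [s/(n + δ)]^(α/(1−α)), so the ratio is [ (s_I/(n + δ)_I) / (s_V/(n + δ)_V) ]^0.3889.
s_I/(n + δ)_I = 0.34/0.068 = 5.0000; s_V/(n + δ)_V = 0.27/0.068 = 3.9706.
Ratio = (5.0000/3.9706)^0.3889 = 1.2593^0.3889 ≈ 1.0938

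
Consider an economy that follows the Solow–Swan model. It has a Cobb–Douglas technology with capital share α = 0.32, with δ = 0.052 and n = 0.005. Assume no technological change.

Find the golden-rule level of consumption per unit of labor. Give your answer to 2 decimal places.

c_gold ≈ 1.53

At the golden rule, f'(k) = n + δ, so α·k^(α−1) = n + δ and k_gold = (α/(n + δ))^(1/(1−α)).
k_gold = (0.32/0.057)^(1/0.68) = 5.6140^1.4706 ≈ 12.6439
c_gold = f(k_gold) − (n + δ)·k_gold = 2.2522 − 0.057×12.6439 ≈ 1.5315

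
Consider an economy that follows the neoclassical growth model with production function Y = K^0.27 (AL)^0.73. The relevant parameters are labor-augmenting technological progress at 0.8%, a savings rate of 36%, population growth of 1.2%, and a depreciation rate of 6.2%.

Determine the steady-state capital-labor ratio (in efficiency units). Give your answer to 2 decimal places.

In steady state, investment equals break-even investment: s·k^α = (n + g + δ)·k.
Dividing both sides by k: k^(1−α) = s / (n + g + δ).
k^0.73 = 0.36 / (0.012 + 0.008 + 0.062) = 0.36 / 0.082 = 4.3902
k* = 4.3902^(1/0.73) ≈ 7.5878

k* ≈ 7.59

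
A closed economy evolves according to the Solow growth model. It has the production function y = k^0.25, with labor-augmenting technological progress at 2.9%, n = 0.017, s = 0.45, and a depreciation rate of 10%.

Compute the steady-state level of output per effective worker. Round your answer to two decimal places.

y* = 1.46

In steady state, investment equals break-even investment: s·k^α = (n + g + δ)·k.
Rearranging, k^(1−α) = s / (n + g + δ).
k^0.75 = 0.45 / (0.017 + 0.029 + 0.100) = 0.45 / 0.146 = 3.0822
k* = 3.0822^(1/0.75) ≈ 4.4855
y* = (k*)^α = 4.4855^0.25 ≈ 1.4553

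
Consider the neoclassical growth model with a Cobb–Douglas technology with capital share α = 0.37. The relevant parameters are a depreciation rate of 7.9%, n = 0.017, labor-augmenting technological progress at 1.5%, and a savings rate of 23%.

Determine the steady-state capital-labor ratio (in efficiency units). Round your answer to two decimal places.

Steady state requires s·f(k) = (n + g + δ)·k, i.e. s·k^α = (n + g + δ)·k.
Dividing both sides by k: k^(1−α) = s / (n + g + δ).
k^0.63 = 0.23 / (0.017 + 0.015 + 0.079) = 0.23 / 0.111 = 2.0721
k* = 2.0721^(1/0.63) ≈ 3.1786

k* ≈ 3.18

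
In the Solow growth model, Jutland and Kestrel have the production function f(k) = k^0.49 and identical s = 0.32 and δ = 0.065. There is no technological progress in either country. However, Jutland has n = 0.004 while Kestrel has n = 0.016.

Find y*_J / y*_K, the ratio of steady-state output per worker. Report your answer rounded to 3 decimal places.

y*_J / y*_K ≈ 1.167

Steady-state y* = [s/(n + δ)]^(α/(1−α)), so the ratio is [ (s_J/(n + δ)_J) / (s_K/(n + δ)_K) ]^0.9608.
s_J/(n + δ)_J = 0.32/0.069 = 4.6377; s_K/(n + δ)_K = 0.32/0.081 = 3.9506.
Ratio = (4.6377/3.9506)^0.9608 = 1.1739^0.9608 ≈ 1.1665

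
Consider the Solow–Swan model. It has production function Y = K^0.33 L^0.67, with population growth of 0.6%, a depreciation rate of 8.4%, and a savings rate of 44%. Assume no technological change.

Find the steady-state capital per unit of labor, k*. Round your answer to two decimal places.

k* ≈ 10.68

At the steady state, Δk = 0, so s·k^α = (n + δ)·k.
Dividing both sides by k: k^(1−α) = s / (n + δ).
k^0.67 = 0.44 / (0.006 + 0.084) = 0.44 / 0.090 = 4.8889
k* = 4.8889^(1/0.67) ≈ 10.6825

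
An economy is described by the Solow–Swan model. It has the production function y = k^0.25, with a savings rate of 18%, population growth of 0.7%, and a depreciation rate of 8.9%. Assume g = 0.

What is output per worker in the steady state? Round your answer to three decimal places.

In steady state, investment equals break-even investment: s·k^α = (n + δ)·k.
Rearranging, k^(1−α) = s / (n + δ).
k^0.75 = 0.18 / (0.007 + 0.089) = 0.18 / 0.096 = 1.8750
k* = 1.8750^(1/0.75) ≈ 2.3121
y* = (k*)^α = 2.3121^0.25 ≈ 1.2331

y* ≈ 1.233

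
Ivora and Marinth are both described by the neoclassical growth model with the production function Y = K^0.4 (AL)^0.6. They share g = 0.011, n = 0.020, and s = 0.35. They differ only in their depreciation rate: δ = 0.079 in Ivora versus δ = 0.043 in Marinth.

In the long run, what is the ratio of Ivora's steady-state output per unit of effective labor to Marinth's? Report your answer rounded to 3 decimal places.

Steady-state y* = [s/(n + g + δ)]^(α/(1−α)), so the ratio is [ (s_I/(n + g + δ)_I) / (s_M/(n + g + δ)_M) ]^0.6667.
s_I/(n + g + δ)_I = 0.35/0.110 = 3.1818; s_M/(n + g + δ)_M = 0.35/0.074 = 4.7297.
Ratio = (3.1818/4.7297)^0.6667 = 0.6727^0.6667 ≈ 0.7677

ratio ≈ 0.768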